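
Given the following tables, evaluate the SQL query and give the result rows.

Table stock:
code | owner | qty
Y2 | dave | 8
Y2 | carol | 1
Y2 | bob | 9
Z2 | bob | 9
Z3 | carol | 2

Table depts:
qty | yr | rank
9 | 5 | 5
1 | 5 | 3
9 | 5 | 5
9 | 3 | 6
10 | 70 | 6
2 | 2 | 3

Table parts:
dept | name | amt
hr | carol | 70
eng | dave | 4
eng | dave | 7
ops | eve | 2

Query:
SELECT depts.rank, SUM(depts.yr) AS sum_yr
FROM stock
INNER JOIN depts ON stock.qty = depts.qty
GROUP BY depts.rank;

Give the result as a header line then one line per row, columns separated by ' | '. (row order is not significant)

== RESULT ==
depts.rank | sum_yr
3 | 7
5 | 20
6 | 6

Derivation:
After JOIN depts (8 rows):
stock.code | stock.owner | stock.qty | depts.qty | depts.yr | depts.rank
Y2 | carol | 1 | 1 | 5 | 3
Y2 | bob | 9 | 9 | 5 | 5
Y2 | bob | 9 | 9 | 5 | 5
Y2 | bob | 9 | 9 | 3 | 6
Z2 | bob | 9 | 9 | 5 | 5
Z2 | bob | 9 | 9 | 5 | 5
Z2 | bob | 9 | 9 | 3 | 6
Z3 | carol | 2 | 2 | 2 | 3
After GROUP BY (3 rows):
depts.rank | sum_yr
3 | 7
5 | 20
6 | 6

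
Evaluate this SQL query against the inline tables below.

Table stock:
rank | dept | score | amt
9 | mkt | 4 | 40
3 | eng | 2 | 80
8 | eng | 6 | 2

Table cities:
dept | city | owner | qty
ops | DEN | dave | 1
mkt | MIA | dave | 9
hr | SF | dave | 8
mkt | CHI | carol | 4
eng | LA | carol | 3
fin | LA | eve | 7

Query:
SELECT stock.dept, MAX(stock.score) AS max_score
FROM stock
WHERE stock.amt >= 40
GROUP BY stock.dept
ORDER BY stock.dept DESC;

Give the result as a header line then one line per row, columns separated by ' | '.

== RESULT ==
stock.dept | max_score
mkt | 4
eng | 2

Derivation:
After WHERE (2 rows):
stock.rank | stock.dept | stock.score | stock.amt
9 | mkt | 4 | 40
3 | eng | 2 | 80
After GROUP BY (2 rows):
stock.dept | max_score
mkt | 4
eng | 2
After ORDER BY (2 rows):
stock.dept | max_score
mkt | 4
eng | 2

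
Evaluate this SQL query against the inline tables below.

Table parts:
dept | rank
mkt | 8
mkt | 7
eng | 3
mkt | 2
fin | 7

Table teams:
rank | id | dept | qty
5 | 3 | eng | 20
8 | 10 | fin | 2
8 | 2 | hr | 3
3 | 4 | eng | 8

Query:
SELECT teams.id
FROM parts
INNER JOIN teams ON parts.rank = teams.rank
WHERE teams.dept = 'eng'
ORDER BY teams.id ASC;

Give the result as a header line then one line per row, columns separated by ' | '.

After JOIN teams (3 rows):
parts.dept | parts.rank | teams.rank | teams.id | teams.dept | teams.qty
mkt | 8 | 8 | 10 | fin | 2
mkt | 8 | 8 | 2 | hr | 3
eng | 3 | 3 | 4 | eng | 8
After WHERE (1 rows):
parts.dept | parts.rank | teams.rank | teams.id | teams.dept | teams.qty
eng | 3 | 3 | 4 | eng | 8
After SELECT (1 rows):
teams.id
4
After ORDER BY (1 rows):
teams.id
4

== RESULT ==
teams.id
4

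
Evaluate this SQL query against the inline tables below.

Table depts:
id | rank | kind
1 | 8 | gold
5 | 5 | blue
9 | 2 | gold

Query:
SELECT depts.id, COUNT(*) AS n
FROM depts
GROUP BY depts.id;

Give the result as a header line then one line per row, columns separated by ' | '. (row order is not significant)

After GROUP BY (3 rows):
depts.id | n
1 | 1
5 | 1
9 | 1

== RESULT ==
depts.id | n
1 | 1
5 | 1
9 | 1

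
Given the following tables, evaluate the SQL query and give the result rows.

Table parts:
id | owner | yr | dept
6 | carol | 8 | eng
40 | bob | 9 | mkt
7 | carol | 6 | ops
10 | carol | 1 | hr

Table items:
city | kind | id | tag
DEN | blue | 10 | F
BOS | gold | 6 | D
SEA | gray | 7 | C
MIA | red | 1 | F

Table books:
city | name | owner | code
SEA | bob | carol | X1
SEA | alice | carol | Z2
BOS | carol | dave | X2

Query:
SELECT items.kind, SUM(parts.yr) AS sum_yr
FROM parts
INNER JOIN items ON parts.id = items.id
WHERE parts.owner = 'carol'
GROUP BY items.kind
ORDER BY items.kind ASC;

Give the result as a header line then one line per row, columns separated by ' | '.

== RESULT ==
items.kind | sum_yr
blue | 1
gold | 8
gray | 6

Derivation:
After JOIN items (3 rows):
parts.id | parts.owner | parts.yr | parts.dept | items.city | items.kind | items.id | items.tag
6 | carol | 8 | eng | BOS | gold | 6 | D
7 | carol | 6 | ops | SEA | gray | 7 | C
10 | carol | 1 | hr | DEN | blue | 10 | F
After WHERE (3 rows):
parts.id | parts.owner | parts.yr | parts.dept | items.city | items.kind | items.id | items.tag
6 | carol | 8 | eng | BOS | gold | 6 | D
7 | carol | 6 | ops | SEA | gray | 7 | C
10 | carol | 1 | hr | DEN | blue | 10 | F
After GROUP BY (3 rows):
items.kind | sum_yr
gold | 8
gray | 6
blue | 1
After ORDER BY (3 rows):
items.kind | sum_yr
blue | 1
gold | 8
gray | 6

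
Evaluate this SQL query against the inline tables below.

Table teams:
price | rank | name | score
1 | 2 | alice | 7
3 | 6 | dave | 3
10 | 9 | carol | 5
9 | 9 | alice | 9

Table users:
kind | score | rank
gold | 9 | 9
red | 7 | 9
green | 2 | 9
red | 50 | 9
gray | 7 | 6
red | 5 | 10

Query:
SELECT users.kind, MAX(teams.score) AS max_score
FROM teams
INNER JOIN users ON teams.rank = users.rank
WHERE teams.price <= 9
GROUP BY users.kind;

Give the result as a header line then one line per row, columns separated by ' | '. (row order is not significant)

== RESULT ==
users.kind | max_score
gray | 3
gold | 9
red | 9
green | 9

Derivation:
After JOIN users (9 rows):
teams.price | teams.rank | teams.name | teams.score | users.kind | users.score | users.rank
3 | 6 | dave | 3 | gray | 7 | 6
10 | 9 | carol | 5 | gold | 9 | 9
10 | 9 | carol | 5 | red | 7 | 9
10 | 9 | carol | 5 | green | 2 | 9
10 | 9 | carol | 5 | red | 50 | 9
9 | 9 | alice | 9 | gold | 9 | 9
9 | 9 | alice | 9 | red | 7 | 9
9 | 9 | alice | 9 | green | 2 | 9
9 | 9 | alice | 9 | red | 50 | 9
After WHERE (5 rows):
teams.price | teams.rank | teams.name | teams.score | users.kind | users.score | users.rank
3 | 6 | dave | 3 | gray | 7 | 6
9 | 9 | alice | 9 | gold | 9 | 9
9 | 9 | alice | 9 | red | 7 | 9
9 | 9 | alice | 9 | green | 2 | 9
9 | 9 | alice | 9 | red | 50 | 9
After GROUP BY (4 rows):
users.kind | max_score
gray | 3
gold | 9
red | 9
green | 9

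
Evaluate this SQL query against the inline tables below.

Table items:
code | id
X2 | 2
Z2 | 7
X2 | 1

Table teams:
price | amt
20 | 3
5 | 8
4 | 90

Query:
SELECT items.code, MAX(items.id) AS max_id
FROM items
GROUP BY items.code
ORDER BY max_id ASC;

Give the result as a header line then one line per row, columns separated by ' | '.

After GROUP BY (2 rows):
items.code | max_id
X2 | 2
Z2 | 7
After ORDER BY (2 rows):
items.code | max_id
X2 | 2
Z2 | 7

== RESULT ==
items.code | max_id
X2 | 2
Z2 | 7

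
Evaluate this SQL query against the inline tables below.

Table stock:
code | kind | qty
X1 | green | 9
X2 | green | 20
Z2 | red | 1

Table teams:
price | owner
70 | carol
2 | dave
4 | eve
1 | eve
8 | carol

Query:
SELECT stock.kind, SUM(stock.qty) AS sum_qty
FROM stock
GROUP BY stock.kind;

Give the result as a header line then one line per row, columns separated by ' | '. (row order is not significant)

After GROUP BY (2 rows):
stock.kind | sum_qty
green | 29
red | 1

== RESULT ==
stock.kind | sum_qty
green | 29
red | 1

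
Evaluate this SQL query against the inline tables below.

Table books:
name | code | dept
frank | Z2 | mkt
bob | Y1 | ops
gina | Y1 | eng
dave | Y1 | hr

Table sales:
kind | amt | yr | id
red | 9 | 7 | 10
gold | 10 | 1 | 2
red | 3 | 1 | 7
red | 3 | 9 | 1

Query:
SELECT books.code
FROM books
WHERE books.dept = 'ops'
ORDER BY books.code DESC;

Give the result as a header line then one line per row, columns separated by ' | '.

After WHERE (1 rows):
books.name | books.code | books.dept
bob | Y1 | ops
After SELECT (1 rows):
books.code
Y1
After ORDER BY (1 rows):
books.code
Y1

== RESULT ==
books.code
Y1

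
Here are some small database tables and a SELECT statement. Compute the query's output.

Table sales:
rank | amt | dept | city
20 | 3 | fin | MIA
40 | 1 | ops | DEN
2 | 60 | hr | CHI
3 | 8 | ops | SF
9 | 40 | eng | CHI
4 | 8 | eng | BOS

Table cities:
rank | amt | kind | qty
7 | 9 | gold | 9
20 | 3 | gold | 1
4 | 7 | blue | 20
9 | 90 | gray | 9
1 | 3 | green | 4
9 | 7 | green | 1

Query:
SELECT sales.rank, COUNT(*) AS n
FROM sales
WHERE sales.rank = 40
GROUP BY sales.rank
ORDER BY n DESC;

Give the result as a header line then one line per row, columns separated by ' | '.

== RESULT ==
sales.rank | n
40 | 1

Derivation:
After WHERE (1 rows):
sales.rank | sales.amt | sales.dept | sales.city
40 | 1 | ops | DEN
After GROUP BY (1 rows):
sales.rank | n
40 | 1
After ORDER BY (1 rows):
sales.rank | n
40 | 1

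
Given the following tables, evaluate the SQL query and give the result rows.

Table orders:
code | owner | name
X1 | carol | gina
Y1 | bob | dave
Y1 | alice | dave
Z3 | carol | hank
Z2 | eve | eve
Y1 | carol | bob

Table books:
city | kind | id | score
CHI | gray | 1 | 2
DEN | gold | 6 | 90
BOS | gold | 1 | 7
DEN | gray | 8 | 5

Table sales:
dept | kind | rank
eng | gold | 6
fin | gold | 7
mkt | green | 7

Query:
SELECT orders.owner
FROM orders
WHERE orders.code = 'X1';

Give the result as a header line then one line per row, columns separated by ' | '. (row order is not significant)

After WHERE (1 rows):
orders.code | orders.owner | orders.name
X1 | carol | gina
After SELECT (1 rows):
orders.owner
carol

== RESULT ==
orders.owner
carol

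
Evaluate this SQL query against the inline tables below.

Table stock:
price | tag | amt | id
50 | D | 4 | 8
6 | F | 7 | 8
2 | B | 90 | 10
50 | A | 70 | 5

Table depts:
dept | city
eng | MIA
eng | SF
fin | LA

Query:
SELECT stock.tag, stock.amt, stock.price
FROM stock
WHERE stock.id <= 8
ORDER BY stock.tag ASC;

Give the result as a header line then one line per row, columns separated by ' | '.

After WHERE (3 rows):
stock.price | stock.tag | stock.amt | stock.id
50 | D | 4 | 8
6 | F | 7 | 8
50 | A | 70 | 5
After SELECT (3 rows):
stock.tag | stock.amt | stock.price
D | 4 | 50
F | 7 | 6
A | 70 | 50
After ORDER BY (3 rows):
stock.tag | stock.amt | stock.price
A | 70 | 50
D | 4 | 50
F | 7 | 6

== RESULT ==
stock.tag | stock.amt | stock.price
A | 70 | 50
D | 4 | 50
F | 7 | 6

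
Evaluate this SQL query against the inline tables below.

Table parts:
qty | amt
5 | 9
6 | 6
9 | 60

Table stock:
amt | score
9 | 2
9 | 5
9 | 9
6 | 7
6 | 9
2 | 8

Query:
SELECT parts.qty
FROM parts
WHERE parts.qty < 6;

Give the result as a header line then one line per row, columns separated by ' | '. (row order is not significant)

After WHERE (1 rows):
parts.qty | parts.amt
5 | 9
After SELECT (1 rows):
parts.qty
5

== RESULT ==
parts.qty
5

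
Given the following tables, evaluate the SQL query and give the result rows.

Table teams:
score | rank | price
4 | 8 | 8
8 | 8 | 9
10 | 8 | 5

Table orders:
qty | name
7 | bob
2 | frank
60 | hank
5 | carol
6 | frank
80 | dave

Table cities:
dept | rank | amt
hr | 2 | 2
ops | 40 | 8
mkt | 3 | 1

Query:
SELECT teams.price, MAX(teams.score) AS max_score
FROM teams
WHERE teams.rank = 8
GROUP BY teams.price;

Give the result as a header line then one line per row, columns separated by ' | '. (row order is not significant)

== RESULT ==
teams.price | max_score
8 | 4
9 | 8
5 | 10

Derivation:
After WHERE (3 rows):
teams.score | teams.rank | teams.price
4 | 8 | 8
8 | 8 | 9
10 | 8 | 5
After GROUP BY (3 rows):
teams.price | max_score
8 | 4
9 | 8
5 | 10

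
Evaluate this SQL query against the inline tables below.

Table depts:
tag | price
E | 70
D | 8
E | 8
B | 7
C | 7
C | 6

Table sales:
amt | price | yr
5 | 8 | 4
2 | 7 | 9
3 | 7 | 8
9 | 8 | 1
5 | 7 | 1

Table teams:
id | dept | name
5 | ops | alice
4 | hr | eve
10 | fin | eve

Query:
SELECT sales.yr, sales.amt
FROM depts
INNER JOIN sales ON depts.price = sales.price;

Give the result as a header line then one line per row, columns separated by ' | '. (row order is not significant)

After JOIN sales (10 rows):
depts.tag | depts.price | sales.amt | sales.price | sales.yr
D | 8 | 5 | 8 | 4
D | 8 | 9 | 8 | 1
E | 8 | 5 | 8 | 4
E | 8 | 9 | 8 | 1
B | 7 | 2 | 7 | 9
B | 7 | 3 | 7 | 8
B | 7 | 5 | 7 | 1
C | 7 | 2 | 7 | 9
C | 7 | 3 | 7 | 8
C | 7 | 5 | 7 | 1
After SELECT (10 rows):
sales.yr | sales.amt
4 | 5
1 | 9
4 | 5
1 | 9
9 | 2
8 | 3
1 | 5
9 | 2
8 | 3
1 | 5

== RESULT ==
sales.yr | sales.amt
4 | 5
1 | 9
4 | 5
1 | 9
9 | 2
8 | 3
1 | 5
9 | 2
8 | 3
1 | 5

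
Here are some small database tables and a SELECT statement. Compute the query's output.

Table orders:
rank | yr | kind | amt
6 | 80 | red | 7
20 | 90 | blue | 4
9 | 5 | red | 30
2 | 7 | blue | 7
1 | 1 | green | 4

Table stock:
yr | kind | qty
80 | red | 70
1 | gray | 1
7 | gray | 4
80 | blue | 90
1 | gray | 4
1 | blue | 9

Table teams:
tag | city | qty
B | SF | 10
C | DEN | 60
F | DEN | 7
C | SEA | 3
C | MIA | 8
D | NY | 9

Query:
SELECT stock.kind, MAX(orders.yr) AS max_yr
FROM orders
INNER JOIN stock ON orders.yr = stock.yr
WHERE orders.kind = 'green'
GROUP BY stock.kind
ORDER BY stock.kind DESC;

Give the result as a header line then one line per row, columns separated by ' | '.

== RESULT ==
stock.kind | max_yr
gray | 1
blue | 1

Derivation:
After JOIN stock (6 rows):
orders.rank | orders.yr | orders.kind | orders.amt | stock.yr | stock.kind | stock.qty
6 | 80 | red | 7 | 80 | red | 70
6 | 80 | red | 7 | 80 | blue | 90
2 | 7 | blue | 7 | 7 | gray | 4
1 | 1 | green | 4 | 1 | gray | 1
1 | 1 | green | 4 | 1 | gray | 4
1 | 1 | green | 4 | 1 | blue | 9
After WHERE (3 rows):
orders.rank | orders.yr | orders.kind | orders.amt | stock.yr | stock.kind | stock.qty
1 | 1 | green | 4 | 1 | gray | 1
1 | 1 | green | 4 | 1 | gray | 4
1 | 1 | green | 4 | 1 | blue | 9
After GROUP BY (2 rows):
stock.kind | max_yr
gray | 1
blue | 1
After ORDER BY (2 rows):
stock.kind | max_yr
gray | 1
blue | 1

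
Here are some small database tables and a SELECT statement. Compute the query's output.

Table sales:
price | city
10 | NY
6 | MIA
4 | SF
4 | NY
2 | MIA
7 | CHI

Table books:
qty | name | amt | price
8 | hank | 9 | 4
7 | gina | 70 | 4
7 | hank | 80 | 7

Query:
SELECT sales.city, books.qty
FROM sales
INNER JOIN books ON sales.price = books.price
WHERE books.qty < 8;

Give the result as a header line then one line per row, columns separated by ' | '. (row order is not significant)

== RESULT ==
sales.city | books.qty
SF | 7
NY | 7
CHI | 7

Derivation:
After JOIN books (5 rows):
sales.price | sales.city | books.qty | books.name | books.amt | books.price
4 | SF | 8 | hank | 9 | 4
4 | SF | 7 | gina | 70 | 4
4 | NY | 8 | hank | 9 | 4
4 | NY | 7 | gina | 70 | 4
7 | CHI | 7 | hank | 80 | 7
After WHERE (3 rows):
sales.price | sales.city | books.qty | books.name | books.amt | books.price
4 | SF | 7 | gina | 70 | 4
4 | NY | 7 | gina | 70 | 4
7 | CHI | 7 | hank | 80 | 7
After SELECT (3 rows):
sales.city | books.qty
SF | 7
NY | 7
CHI | 7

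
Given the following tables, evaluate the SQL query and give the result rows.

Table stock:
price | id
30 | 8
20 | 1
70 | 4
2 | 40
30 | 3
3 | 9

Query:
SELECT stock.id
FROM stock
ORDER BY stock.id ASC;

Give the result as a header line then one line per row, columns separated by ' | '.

After SELECT (6 rows):
stock.id
8
1
4
40
3
9
After ORDER BY (6 rows):
stock.id
1
3
4
8
9
40

== RESULT ==
stock.id
1
3
4
8
9
40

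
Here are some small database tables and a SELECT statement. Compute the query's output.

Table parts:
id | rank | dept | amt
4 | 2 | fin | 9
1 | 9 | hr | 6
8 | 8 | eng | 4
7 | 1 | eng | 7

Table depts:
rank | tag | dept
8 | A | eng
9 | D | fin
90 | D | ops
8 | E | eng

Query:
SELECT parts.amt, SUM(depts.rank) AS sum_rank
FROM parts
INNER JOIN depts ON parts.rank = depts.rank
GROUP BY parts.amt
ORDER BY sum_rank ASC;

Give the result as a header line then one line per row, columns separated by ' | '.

== RESULT ==
parts.amt | sum_rank
6 | 9
4 | 16

Derivation:
After JOIN depts (3 rows):
parts.id | parts.rank | parts.dept | parts.amt | depts.rank | depts.tag | depts.dept
1 | 9 | hr | 6 | 9 | D | fin
8 | 8 | eng | 4 | 8 | A | eng
8 | 8 | eng | 4 | 8 | E | eng
After GROUP BY (2 rows):
parts.amt | sum_rank
6 | 9
4 | 16
After ORDER BY (2 rows):
parts.amt | sum_rank
6 | 9
4 | 16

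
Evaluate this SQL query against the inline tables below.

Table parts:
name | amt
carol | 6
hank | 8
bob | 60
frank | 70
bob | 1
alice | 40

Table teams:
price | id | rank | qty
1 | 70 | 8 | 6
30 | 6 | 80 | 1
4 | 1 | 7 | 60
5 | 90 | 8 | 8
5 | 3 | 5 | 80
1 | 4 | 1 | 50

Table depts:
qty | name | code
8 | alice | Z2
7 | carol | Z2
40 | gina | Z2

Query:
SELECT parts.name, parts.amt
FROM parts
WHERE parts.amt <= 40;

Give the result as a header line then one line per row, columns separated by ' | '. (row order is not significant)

== RESULT ==
parts.name | parts.amt
carol | 6
hank | 8
bob | 1
alice | 40

Derivation:
After WHERE (4 rows):
parts.name | parts.amt
carol | 6
hank | 8
bob | 1
alice | 40
After SELECT (4 rows):
parts.name | parts.amt
carol | 6
hank | 8
bob | 1
alice | 40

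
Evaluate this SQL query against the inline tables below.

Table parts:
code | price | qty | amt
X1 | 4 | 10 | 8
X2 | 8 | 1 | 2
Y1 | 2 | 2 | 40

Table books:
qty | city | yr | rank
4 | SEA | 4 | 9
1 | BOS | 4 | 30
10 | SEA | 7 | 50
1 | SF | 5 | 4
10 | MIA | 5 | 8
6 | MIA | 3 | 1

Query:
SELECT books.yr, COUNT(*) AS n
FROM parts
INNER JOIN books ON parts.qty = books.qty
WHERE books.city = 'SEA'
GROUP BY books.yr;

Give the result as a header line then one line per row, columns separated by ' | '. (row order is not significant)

== RESULT ==
books.yr | n
7 | 1

Derivation:
After JOIN books (4 rows):
parts.code | parts.price | parts.qty | parts.amt | books.qty | books.city | books.yr | books.rank
X1 | 4 | 10 | 8 | 10 | SEA | 7 | 50
X1 | 4 | 10 | 8 | 10 | MIA | 5 | 8
X2 | 8 | 1 | 2 | 1 | BOS | 4 | 30
X2 | 8 | 1 | 2 | 1 | SF | 5 | 4
After WHERE (1 rows):
parts.code | parts.price | parts.qty | parts.amt | books.qty | books.city | books.yr | books.rank
X1 | 4 | 10 | 8 | 10 | SEA | 7 | 50
After GROUP BY (1 rows):
books.yr | n
7 | 1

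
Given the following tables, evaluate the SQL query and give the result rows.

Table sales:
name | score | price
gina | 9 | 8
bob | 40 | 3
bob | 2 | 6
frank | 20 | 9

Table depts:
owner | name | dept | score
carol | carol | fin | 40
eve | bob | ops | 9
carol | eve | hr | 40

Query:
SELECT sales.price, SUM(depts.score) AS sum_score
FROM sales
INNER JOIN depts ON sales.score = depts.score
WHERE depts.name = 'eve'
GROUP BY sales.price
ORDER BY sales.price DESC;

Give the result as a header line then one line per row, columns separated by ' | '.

== RESULT ==
sales.price | sum_score
3 | 40

Derivation:
After JOIN depts (3 rows):
sales.name | sales.score | sales.price | depts.owner | depts.name | depts.dept | depts.score
gina | 9 | 8 | eve | bob | ops | 9
bob | 40 | 3 | carol | carol | fin | 40
bob | 40 | 3 | carol | eve | hr | 40
After WHERE (1 rows):
sales.name | sales.score | sales.price | depts.owner | depts.name | depts.dept | depts.score
bob | 40 | 3 | carol | eve | hr | 40
After GROUP BY (1 rows):
sales.price | sum_score
3 | 40
After ORDER BY (1 rows):
sales.price | sum_score
3 | 40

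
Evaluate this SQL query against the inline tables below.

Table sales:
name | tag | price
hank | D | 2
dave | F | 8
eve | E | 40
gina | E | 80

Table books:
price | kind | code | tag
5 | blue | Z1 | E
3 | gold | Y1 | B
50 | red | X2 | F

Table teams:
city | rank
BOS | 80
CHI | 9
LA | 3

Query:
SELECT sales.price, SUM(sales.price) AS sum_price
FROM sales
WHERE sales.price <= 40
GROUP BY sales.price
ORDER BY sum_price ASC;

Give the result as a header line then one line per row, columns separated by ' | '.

== RESULT ==
sales.price | sum_price
2 | 2
8 | 8
40 | 40

Derivation:
After WHERE (3 rows):
sales.name | sales.tag | sales.price
hank | D | 2
dave | F | 8
eve | E | 40
After GROUP BY (3 rows):
sales.price | sum_price
2 | 2
8 | 8
40 | 40
After ORDER BY (3 rows):
sales.price | sum_price
2 | 2
8 | 8
40 | 40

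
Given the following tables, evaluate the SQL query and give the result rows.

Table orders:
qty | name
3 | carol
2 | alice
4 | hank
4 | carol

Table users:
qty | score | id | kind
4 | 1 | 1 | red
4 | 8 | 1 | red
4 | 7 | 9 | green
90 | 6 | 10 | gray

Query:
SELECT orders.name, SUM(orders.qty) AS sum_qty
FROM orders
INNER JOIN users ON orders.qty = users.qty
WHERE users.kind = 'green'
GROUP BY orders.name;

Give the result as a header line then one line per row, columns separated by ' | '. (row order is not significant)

== RESULT ==
orders.name | sum_qty
hank | 4
carol | 4

Derivation:
After JOIN users (6 rows):
orders.qty | orders.name | users.qty | users.score | users.id | users.kind
4 | hank | 4 | 1 | 1 | red
4 | hank | 4 | 8 | 1 | red
4 | hank | 4 | 7 | 9 | green
4 | carol | 4 | 1 | 1 | red
4 | carol | 4 | 8 | 1 | red
4 | carol | 4 | 7 | 9 | green
After WHERE (2 rows):
orders.qty | orders.name | users.qty | users.score | users.id | users.kind
4 | hank | 4 | 7 | 9 | green
4 | carol | 4 | 7 | 9 | green
After GROUP BY (2 rows):
orders.name | sum_qty
hank | 4
carol | 4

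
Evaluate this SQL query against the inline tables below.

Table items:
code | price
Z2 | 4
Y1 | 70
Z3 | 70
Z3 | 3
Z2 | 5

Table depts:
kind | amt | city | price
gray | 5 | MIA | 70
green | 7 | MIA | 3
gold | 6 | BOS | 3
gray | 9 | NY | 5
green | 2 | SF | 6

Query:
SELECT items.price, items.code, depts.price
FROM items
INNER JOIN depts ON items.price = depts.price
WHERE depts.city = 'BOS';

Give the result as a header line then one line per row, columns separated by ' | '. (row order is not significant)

== RESULT ==
items.price | items.code | depts.price
3 | Z3 | 3

Derivation:
After JOIN depts (5 rows):
items.code | items.price | depts.kind | depts.amt | depts.city | depts.price
Y1 | 70 | gray | 5 | MIA | 70
Z3 | 70 | gray | 5 | MIA | 70
Z3 | 3 | green | 7 | MIA | 3
Z3 | 3 | gold | 6 | BOS | 3
Z2 | 5 | gray | 9 | NY | 5
After WHERE (1 rows):
items.code | items.price | depts.kind | depts.amt | depts.city | depts.price
Z3 | 3 | gold | 6 | BOS | 3
After SELECT (1 rows):
items.price | items.code | depts.price
3 | Z3 | 3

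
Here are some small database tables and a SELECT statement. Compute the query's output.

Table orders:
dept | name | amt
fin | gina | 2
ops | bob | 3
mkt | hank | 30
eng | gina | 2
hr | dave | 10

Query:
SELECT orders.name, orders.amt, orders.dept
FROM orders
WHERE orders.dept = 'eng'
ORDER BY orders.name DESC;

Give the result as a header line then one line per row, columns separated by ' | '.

== RESULT ==
orders.name | orders.amt | orders.dept
gina | 2 | eng

Derivation:
After WHERE (1 rows):
orders.dept | orders.name | orders.amt
eng | gina | 2
After SELECT (1 rows):
orders.name | orders.amt | orders.dept
gina | 2 | eng
After ORDER BY (1 rows):
orders.name | orders.amt | orders.dept
gina | 2 | eng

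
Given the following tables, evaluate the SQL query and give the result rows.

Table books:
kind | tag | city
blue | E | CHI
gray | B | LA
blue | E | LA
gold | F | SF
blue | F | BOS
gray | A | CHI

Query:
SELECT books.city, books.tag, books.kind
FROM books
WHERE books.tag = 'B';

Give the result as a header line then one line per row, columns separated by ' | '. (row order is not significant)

After WHERE (1 rows):
books.kind | books.tag | books.city
gray | B | LA
After SELECT (1 rows):
books.city | books.tag | books.kind
LA | B | gray

== RESULT ==
books.city | books.tag | books.kind
LA | B | gray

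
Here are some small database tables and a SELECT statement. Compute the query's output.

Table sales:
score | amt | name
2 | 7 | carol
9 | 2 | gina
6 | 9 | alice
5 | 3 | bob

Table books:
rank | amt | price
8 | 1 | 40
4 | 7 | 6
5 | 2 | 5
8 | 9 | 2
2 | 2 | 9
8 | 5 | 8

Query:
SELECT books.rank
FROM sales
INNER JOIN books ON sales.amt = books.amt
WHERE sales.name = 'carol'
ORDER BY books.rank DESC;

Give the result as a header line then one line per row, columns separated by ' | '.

After JOIN books (4 rows):
sales.score | sales.amt | sales.name | books.rank | books.amt | books.price
2 | 7 | carol | 4 | 7 | 6
9 | 2 | gina | 5 | 2 | 5
9 | 2 | gina | 2 | 2 | 9
6 | 9 | alice | 8 | 9 | 2
After WHERE (1 rows):
sales.score | sales.amt | sales.name | books.rank | books.amt | books.price
2 | 7 | carol | 4 | 7 | 6
After SELECT (1 rows):
books.rank
4
After ORDER BY (1 rows):
books.rank
4

== RESULT ==
books.rank
4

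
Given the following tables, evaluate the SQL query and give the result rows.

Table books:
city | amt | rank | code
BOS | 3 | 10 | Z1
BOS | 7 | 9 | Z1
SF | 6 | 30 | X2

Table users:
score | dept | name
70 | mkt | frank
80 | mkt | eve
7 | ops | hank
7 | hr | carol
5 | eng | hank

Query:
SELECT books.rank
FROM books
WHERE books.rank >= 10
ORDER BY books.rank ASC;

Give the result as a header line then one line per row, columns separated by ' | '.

After WHERE (2 rows):
books.city | books.amt | books.rank | books.code
BOS | 3 | 10 | Z1
SF | 6 | 30 | X2
After SELECT (2 rows):
books.rank
10
30
After ORDER BY (2 rows):
books.rank
10
30

== RESULT ==
books.rank
10
30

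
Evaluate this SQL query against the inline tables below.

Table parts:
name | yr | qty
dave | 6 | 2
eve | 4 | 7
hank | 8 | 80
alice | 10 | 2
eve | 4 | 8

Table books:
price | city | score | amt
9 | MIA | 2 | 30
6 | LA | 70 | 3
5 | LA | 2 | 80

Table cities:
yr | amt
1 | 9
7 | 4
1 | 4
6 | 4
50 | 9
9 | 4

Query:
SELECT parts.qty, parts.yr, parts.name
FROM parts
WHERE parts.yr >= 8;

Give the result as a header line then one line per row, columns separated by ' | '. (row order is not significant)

After WHERE (2 rows):
parts.name | parts.yr | parts.qty
hank | 8 | 80
alice | 10 | 2
After SELECT (2 rows):
parts.qty | parts.yr | parts.name
80 | 8 | hank
2 | 10 | alice

== RESULT ==
parts.qty | parts.yr | parts.name
80 | 8 | hank
2 | 10 | alice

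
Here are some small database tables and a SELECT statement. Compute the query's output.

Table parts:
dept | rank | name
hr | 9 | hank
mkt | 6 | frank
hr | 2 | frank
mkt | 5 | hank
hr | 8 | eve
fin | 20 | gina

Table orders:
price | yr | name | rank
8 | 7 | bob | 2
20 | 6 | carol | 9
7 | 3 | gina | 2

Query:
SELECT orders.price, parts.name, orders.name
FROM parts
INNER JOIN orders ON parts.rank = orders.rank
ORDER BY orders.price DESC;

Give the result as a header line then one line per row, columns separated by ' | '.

After JOIN orders (3 rows):
parts.dept | parts.rank | parts.name | orders.price | orders.yr | orders.name | orders.rank
hr | 9 | hank | 20 | 6 | carol | 9
hr | 2 | frank | 8 | 7 | bob | 2
hr | 2 | frank | 7 | 3 | gina | 2
After SELECT (3 rows):
orders.price | parts.name | orders.name
20 | hank | carol
8 | frank | bob
7 | frank | gina
After ORDER BY (3 rows):
orders.price | parts.name | orders.name
20 | hank | carol
8 | frank | bob
7 | frank | gina

== RESULT ==
orders.price | parts.name | orders.name
20 | hank | carol
8 | frank | bob
7 | frank | gina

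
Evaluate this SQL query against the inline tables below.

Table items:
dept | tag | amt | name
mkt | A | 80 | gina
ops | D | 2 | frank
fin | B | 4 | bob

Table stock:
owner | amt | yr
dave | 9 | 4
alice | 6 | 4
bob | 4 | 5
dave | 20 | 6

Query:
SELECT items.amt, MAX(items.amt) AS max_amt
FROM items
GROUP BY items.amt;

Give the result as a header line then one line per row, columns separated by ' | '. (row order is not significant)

== RESULT ==
items.amt | max_amt
80 | 80
2 | 2
4 | 4

Derivation:
After GROUP BY (3 rows):
items.amt | max_amt
80 | 80
2 | 2
4 | 4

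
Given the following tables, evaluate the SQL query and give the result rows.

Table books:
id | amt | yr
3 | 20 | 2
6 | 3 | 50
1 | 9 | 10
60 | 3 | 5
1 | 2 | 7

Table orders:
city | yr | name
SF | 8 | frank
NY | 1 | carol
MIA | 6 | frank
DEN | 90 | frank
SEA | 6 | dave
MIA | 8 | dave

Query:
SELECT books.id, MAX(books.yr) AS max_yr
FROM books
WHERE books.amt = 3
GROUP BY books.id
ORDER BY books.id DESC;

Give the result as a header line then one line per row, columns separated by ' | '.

== RESULT ==
books.id | max_yr
60 | 5
6 | 50

Derivation:
After WHERE (2 rows):
books.id | books.amt | books.yr
6 | 3 | 50
60 | 3 | 5
After GROUP BY (2 rows):
books.id | max_yr
6 | 50
60 | 5
After ORDER BY (2 rows):
books.id | max_yr
60 | 5
6 | 50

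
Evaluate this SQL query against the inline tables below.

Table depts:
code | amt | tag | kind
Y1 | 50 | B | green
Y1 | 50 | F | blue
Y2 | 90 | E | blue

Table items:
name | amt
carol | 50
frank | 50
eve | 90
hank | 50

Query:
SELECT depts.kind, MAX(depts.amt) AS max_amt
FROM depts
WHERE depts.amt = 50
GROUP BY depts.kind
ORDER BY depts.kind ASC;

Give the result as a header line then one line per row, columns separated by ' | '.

After WHERE (2 rows):
depts.code | depts.amt | depts.tag | depts.kind
Y1 | 50 | B | green
Y1 | 50 | F | blue
After GROUP BY (2 rows):
depts.kind | max_amt
green | 50
blue | 50
After ORDER BY (2 rows):
depts.kind | max_amt
blue | 50
green | 50

== RESULT ==
depts.kind | max_amt
blue | 50
green | 50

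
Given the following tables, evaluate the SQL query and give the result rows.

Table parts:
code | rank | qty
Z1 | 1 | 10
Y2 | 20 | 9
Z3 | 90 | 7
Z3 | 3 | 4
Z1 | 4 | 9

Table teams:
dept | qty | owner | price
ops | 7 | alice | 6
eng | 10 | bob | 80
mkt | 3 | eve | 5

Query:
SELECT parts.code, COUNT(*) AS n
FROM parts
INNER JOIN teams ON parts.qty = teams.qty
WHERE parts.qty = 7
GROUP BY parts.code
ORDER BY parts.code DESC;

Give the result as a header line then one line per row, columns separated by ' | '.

== RESULT ==
parts.code | n
Z3 | 1

Derivation:
After JOIN teams (2 rows):
parts.code | parts.rank | parts.qty | teams.dept | teams.qty | teams.owner | teams.price
Z1 | 1 | 10 | eng | 10 | bob | 80
Z3 | 90 | 7 | ops | 7 | alice | 6
After WHERE (1 rows):
parts.code | parts.rank | parts.qty | teams.dept | teams.qty | teams.owner | teams.price
Z3 | 90 | 7 | ops | 7 | alice | 6
After GROUP BY (1 rows):
parts.code | n
Z3 | 1
After ORDER BY (1 rows):
parts.code | n
Z3 | 1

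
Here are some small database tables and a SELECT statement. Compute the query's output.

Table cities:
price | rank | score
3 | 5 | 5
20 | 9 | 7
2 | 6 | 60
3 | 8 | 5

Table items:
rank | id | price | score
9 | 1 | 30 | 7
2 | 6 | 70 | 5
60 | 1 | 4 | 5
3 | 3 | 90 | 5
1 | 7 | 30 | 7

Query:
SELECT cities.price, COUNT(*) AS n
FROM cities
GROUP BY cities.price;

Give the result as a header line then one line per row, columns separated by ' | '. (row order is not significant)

== RESULT ==
cities.price | n
3 | 2
20 | 1
2 | 1

Derivation:
After GROUP BY (3 rows):
cities.price | n
3 | 2
20 | 1
2 | 1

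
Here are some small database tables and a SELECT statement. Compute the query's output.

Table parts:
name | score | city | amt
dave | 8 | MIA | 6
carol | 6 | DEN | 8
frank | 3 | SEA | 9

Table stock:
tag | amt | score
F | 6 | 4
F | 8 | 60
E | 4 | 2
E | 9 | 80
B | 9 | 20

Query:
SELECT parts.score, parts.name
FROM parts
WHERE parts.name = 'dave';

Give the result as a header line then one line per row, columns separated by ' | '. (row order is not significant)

After WHERE (1 rows):
parts.name | parts.score | parts.city | parts.amt
dave | 8 | MIA | 6
After SELECT (1 rows):
parts.score | parts.name
8 | dave

== RESULT ==
parts.score | parts.name
8 | dave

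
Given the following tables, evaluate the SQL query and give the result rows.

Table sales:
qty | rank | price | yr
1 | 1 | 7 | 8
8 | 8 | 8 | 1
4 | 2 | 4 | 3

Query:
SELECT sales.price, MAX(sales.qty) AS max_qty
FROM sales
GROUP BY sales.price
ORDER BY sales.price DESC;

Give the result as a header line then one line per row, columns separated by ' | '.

After GROUP BY (3 rows):
sales.price | max_qty
7 | 1
8 | 8
4 | 4
After ORDER BY (3 rows):
sales.price | max_qty
8 | 8
7 | 1
4 | 4

== RESULT ==
sales.price | max_qty
8 | 8
7 | 1
4 | 4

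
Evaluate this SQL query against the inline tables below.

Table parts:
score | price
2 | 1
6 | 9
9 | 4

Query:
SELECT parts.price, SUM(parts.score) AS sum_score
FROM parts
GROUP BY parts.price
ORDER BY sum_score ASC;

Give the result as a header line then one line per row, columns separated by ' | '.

== RESULT ==
parts.price | sum_score
1 | 2
9 | 6
4 | 9

Derivation:
After GROUP BY (3 rows):
parts.price | sum_score
1 | 2
9 | 6
4 | 9
After ORDER BY (3 rows):
parts.price | sum_score
1 | 2
9 | 6
4 | 9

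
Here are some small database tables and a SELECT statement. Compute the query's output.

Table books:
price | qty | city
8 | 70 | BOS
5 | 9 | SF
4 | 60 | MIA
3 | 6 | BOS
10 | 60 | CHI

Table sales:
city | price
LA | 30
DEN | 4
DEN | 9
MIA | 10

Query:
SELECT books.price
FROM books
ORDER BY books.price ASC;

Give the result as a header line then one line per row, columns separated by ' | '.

After SELECT (5 rows):
books.price
8
5
4
3
10
After ORDER BY (5 rows):
books.price
3
4
5
8
10

== RESULT ==
books.price
3
4
5
8
10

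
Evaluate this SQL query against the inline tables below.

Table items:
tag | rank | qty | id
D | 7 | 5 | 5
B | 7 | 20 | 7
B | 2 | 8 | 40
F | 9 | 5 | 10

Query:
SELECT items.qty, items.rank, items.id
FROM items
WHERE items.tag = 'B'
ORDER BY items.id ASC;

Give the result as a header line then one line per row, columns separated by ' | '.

After WHERE (2 rows):
items.tag | items.rank | items.qty | items.id
B | 7 | 20 | 7
B | 2 | 8 | 40
After SELECT (2 rows):
items.qty | items.rank | items.id
20 | 7 | 7
8 | 2 | 40
After ORDER BY (2 rows):
items.qty | items.rank | items.id
20 | 7 | 7
8 | 2 | 40

== RESULT ==
items.qty | items.rank | items.id
20 | 7 | 7
8 | 2 | 40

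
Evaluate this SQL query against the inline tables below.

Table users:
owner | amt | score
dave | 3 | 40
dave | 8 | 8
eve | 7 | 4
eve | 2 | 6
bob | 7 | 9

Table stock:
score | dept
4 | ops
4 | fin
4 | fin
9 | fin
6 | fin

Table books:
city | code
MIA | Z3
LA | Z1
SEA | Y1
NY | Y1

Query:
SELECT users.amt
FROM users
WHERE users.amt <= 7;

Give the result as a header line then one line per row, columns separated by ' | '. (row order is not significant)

After WHERE (4 rows):
users.owner | users.amt | users.score
dave | 3 | 40
eve | 7 | 4
eve | 2 | 6
bob | 7 | 9
After SELECT (4 rows):
users.amt
3
7
2
7

== RESULT ==
users.amt
3
7
2
7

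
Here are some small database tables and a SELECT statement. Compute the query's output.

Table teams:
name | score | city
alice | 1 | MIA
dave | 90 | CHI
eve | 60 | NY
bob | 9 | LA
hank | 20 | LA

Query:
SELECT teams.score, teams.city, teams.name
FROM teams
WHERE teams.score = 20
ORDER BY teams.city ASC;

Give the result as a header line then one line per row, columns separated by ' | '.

== RESULT ==
teams.score | teams.city | teams.name
20 | LA | hank

Derivation:
After WHERE (1 rows):
teams.name | teams.score | teams.city
hank | 20 | LA
After SELECT (1 rows):
teams.score | teams.city | teams.name
20 | LA | hank
After ORDER BY (1 rows):
teams.score | teams.city | teams.name
20 | LA | hank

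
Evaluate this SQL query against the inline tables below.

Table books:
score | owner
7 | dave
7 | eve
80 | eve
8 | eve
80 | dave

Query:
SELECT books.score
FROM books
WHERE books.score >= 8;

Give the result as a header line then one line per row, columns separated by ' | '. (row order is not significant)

After WHERE (3 rows):
books.score | books.owner
80 | eve
8 | eve
80 | dave
After SELECT (3 rows):
books.score
80
8
80

== RESULT ==
books.score
80
8
80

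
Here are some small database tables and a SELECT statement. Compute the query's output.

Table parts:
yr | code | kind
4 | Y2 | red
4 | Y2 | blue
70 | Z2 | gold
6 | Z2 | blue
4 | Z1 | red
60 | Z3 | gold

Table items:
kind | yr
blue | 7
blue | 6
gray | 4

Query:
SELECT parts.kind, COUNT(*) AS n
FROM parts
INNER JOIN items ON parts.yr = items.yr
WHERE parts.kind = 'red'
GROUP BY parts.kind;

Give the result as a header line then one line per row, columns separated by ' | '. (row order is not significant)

== RESULT ==
parts.kind | n
red | 2

Derivation:
After JOIN items (4 rows):
parts.yr | parts.code | parts.kind | items.kind | items.yr
4 | Y2 | red | gray | 4
4 | Y2 | blue | gray | 4
6 | Z2 | blue | blue | 6
4 | Z1 | red | gray | 4
After WHERE (2 rows):
parts.yr | parts.code | parts.kind | items.kind | items.yr
4 | Y2 | red | gray | 4
4 | Z1 | red | gray | 4
After GROUP BY (1 rows):
parts.kind | n
red | 2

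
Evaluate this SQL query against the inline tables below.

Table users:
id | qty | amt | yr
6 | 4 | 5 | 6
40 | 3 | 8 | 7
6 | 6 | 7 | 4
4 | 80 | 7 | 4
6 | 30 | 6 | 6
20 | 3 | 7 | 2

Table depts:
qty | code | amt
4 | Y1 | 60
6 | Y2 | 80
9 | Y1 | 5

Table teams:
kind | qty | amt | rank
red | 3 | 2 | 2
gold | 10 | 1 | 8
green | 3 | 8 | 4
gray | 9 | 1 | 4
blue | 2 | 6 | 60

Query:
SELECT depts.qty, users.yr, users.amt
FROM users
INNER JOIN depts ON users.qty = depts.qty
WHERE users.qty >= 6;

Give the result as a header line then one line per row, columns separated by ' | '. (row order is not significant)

== RESULT ==
depts.qty | users.yr | users.amt
6 | 4 | 7

Derivation:
After JOIN depts (2 rows):
users.id | users.qty | users.amt | users.yr | depts.qty | depts.code | depts.amt
6 | 4 | 5 | 6 | 4 | Y1 | 60
6 | 6 | 7 | 4 | 6 | Y2 | 80
After WHERE (1 rows):
users.id | users.qty | users.amt | users.yr | depts.qty | depts.code | depts.amt
6 | 6 | 7 | 4 | 6 | Y2 | 80
After SELECT (1 rows):
depts.qty | users.yr | users.amt
6 | 4 | 7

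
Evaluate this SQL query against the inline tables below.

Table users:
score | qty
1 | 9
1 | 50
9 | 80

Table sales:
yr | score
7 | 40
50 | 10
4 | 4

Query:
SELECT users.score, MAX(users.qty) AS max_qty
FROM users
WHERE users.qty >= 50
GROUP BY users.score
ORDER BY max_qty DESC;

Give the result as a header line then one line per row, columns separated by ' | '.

== RESULT ==
users.score | max_qty
9 | 80
1 | 50

Derivation:
After WHERE (2 rows):
users.score | users.qty
1 | 50
9 | 80
After GROUP BY (2 rows):
users.score | max_qty
1 | 50
9 | 80
After ORDER BY (2 rows):
users.score | max_qty
9 | 80
1 | 50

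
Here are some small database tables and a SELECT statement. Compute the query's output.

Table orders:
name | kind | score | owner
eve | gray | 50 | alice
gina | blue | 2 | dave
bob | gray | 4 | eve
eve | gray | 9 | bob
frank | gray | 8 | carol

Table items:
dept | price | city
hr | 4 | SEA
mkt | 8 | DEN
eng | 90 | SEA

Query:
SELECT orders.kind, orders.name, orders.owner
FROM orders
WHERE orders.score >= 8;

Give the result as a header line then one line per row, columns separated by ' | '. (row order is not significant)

After WHERE (3 rows):
orders.name | orders.kind | orders.score | orders.owner
eve | gray | 50 | alice
eve | gray | 9 | bob
frank | gray | 8 | carol
After SELECT (3 rows):
orders.kind | orders.name | orders.owner
gray | eve | alice
gray | eve | bob
gray | frank | carol

== RESULT ==
orders.kind | orders.name | orders.owner
gray | eve | alice
gray | eve | bob
gray | frank | carol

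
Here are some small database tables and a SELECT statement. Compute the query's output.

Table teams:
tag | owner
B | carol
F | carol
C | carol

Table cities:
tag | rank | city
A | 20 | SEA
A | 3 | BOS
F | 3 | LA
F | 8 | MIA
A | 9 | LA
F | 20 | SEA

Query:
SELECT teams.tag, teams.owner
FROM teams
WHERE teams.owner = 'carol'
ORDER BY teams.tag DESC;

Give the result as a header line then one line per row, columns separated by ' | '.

== RESULT ==
teams.tag | teams.owner
F | carol
C | carol
B | carol

Derivation:
After WHERE (3 rows):
teams.tag | teams.owner
B | carol
F | carol
C | carol
After SELECT (3 rows):
teams.tag | teams.owner
B | carol
F | carol
C | carol
After ORDER BY (3 rows):
teams.tag | teams.owner
F | carol
C | carol
B | carol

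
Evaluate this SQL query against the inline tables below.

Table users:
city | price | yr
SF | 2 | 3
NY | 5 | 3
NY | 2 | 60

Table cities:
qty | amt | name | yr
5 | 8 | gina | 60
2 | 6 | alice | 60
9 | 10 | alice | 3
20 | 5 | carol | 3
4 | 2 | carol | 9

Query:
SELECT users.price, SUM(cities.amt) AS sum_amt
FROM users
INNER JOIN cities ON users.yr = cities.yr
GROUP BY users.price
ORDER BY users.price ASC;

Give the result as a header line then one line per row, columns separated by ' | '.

== RESULT ==
users.price | sum_amt
2 | 29
5 | 15

Derivation:
After JOIN cities (6 rows):
users.city | users.price | users.yr | cities.qty | cities.amt | cities.name | cities.yr
SF | 2 | 3 | 9 | 10 | alice | 3
SF | 2 | 3 | 20 | 5 | carol | 3
NY | 5 | 3 | 9 | 10 | alice | 3
NY | 5 | 3 | 20 | 5 | carol | 3
NY | 2 | 60 | 5 | 8 | gina | 60
NY | 2 | 60 | 2 | 6 | alice | 60
After GROUP BY (2 rows):
users.price | sum_amt
2 | 29
5 | 15
After ORDER BY (2 rows):
users.price | sum_amt
2 | 29
5 | 15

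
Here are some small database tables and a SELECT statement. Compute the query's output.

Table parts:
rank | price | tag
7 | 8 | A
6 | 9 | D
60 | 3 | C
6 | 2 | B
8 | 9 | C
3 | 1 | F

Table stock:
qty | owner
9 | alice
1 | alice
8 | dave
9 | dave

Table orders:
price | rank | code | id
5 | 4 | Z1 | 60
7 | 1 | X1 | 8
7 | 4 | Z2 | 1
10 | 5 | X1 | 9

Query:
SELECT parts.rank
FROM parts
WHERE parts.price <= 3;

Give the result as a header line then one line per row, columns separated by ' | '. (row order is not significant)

== RESULT ==
parts.rank
60
6
3

Derivation:
After WHERE (3 rows):
parts.rank | parts.price | parts.tag
60 | 3 | C
6 | 2 | B
3 | 1 | F
After SELECT (3 rows):
parts.rank
60
6
3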